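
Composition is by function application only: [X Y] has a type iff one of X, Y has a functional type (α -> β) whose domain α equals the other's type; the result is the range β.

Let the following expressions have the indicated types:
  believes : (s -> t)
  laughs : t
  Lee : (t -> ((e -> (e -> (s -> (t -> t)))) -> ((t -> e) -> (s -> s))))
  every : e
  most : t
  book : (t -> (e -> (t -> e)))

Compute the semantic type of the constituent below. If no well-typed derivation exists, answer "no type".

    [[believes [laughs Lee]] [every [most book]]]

no type

At [laughs Lee], Lee : (t -> ((e -> (e -> (s -> (t -> t)))) -> ((t -> e) -> (s -> s)))) takes laughs : t, giving ((e -> (e -> (s -> (t -> t)))) -> ((t -> e) -> (s -> s))).
[believes [laughs Lee]]: (s -> t) and ((e -> (e -> (s -> (t -> t)))) -> ((t -> e) -> (s -> s))) cannot combine by function application — type clash.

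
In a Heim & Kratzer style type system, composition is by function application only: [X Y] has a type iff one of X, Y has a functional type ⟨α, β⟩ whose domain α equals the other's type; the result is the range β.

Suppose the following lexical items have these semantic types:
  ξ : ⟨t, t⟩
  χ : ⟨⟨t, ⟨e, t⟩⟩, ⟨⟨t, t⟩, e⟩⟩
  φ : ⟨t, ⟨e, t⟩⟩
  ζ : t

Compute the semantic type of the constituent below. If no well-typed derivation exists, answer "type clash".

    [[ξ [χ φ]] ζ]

[χ φ] — χ of type ⟨⟨t, ⟨e, t⟩⟩, ⟨⟨t, t⟩, e⟩⟩ combines with φ of type ⟨t, ⟨e, t⟩⟩: type ⟨⟨t, t⟩, e⟩.
[ξ [χ φ]] — [χ φ] of type ⟨⟨t, t⟩, e⟩ combines with ξ of type ⟨t, t⟩: type e.
At [[ξ [χ φ]] ζ]: neither e nor t can take the other as argument; the node is ill-typed.

type clash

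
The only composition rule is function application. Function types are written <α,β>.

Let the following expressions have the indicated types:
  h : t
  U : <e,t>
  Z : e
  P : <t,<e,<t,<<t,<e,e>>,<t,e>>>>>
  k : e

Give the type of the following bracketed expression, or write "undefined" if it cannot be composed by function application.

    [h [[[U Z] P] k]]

[U Z]: <e,t> applied to e yields t.
[[U Z] P]: <t,<e,<t,<<t,<e,e>>,<t,e>>>>> applied to t yields <e,<t,<<t,<e,e>>,<t,e>>>>.
[[[U Z] P] k]: <e,<t,<<t,<e,e>>,<t,e>>>> applied to e yields <t,<<t,<e,e>>,<t,e>>>.
[h [[[U Z] P] k]]: <t,<<t,<e,e>>,<t,e>>> applied to t yields <<t,<e,e>>,<t,e>>.

<<t,<e,e>>,<t,e>>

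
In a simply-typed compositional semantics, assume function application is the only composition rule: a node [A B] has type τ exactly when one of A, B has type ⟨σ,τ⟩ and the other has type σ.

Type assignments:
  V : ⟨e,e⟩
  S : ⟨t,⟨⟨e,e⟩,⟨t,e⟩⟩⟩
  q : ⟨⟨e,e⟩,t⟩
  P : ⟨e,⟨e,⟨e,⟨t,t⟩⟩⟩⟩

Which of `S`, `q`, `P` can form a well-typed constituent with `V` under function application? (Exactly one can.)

q

S : ⟨t,⟨⟨e,e⟩,⟨t,e⟩⟩⟩ — no; V wants e, and S wants t.
q — combines: q : ⟨⟨e,e⟩,t⟩ takes V : ⟨e,e⟩ as argument, giving t.
P : ⟨e,⟨e,⟨e,⟨t,t⟩⟩⟩⟩ — no; V wants e, and P wants e.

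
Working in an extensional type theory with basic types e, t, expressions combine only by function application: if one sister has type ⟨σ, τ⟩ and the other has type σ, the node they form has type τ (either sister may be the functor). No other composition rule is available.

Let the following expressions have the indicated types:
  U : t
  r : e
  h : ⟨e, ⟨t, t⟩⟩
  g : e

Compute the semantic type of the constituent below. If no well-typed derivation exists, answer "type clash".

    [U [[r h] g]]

type clash

[r h]: ⟨e, ⟨t, t⟩⟩ applied to e yields ⟨t, t⟩.
[[r h] g]: ⟨t, t⟩ and e cannot combine by function application — type clash.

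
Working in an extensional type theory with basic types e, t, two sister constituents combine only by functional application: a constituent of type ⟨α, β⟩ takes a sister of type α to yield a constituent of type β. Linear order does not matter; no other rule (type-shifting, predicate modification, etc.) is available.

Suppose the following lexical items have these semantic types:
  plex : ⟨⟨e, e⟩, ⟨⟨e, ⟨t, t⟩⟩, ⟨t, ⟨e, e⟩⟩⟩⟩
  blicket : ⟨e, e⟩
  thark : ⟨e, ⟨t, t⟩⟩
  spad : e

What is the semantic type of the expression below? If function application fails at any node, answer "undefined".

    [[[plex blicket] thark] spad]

undefined

[plex blicket]: functor plex : ⟨⟨e, e⟩, ⟨⟨e, ⟨t, t⟩⟩, ⟨t, ⟨e, e⟩⟩⟩⟩, argument blicket : ⟨e, e⟩; result ⟨⟨e, ⟨t, t⟩⟩, ⟨t, ⟨e, e⟩⟩⟩.
[[plex blicket] thark]: functor [plex blicket] : ⟨⟨e, ⟨t, t⟩⟩, ⟨t, ⟨e, e⟩⟩⟩, argument thark : ⟨e, ⟨t, t⟩⟩; result ⟨t, ⟨e, e⟩⟩.
[[[plex blicket] thark] spad]: ⟨t, ⟨e, e⟩⟩ with e — neither is a function whose domain matches the other; composition fails here.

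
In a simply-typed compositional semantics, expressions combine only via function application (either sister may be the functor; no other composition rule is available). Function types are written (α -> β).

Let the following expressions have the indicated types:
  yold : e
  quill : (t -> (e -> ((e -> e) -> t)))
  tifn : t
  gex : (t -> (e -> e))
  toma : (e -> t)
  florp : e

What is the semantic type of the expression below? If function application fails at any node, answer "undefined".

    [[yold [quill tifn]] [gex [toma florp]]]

[quill tifn]: quill is (t -> (e -> ((e -> e) -> t))), tifn is t; result (e -> ((e -> e) -> t)).
[yold [quill tifn]]: [quill tifn] is (e -> ((e -> e) -> t)), yold is e; result ((e -> e) -> t).
[toma florp]: toma is (e -> t), florp is e; result t.
[gex [toma florp]]: gex is (t -> (e -> e)), [toma florp] is t; result (e -> e).
[[yold [quill tifn]] [gex [toma florp]]]: [yold [quill tifn]] is ((e -> e) -> t), [gex [toma florp]] is (e -> e); result t.

t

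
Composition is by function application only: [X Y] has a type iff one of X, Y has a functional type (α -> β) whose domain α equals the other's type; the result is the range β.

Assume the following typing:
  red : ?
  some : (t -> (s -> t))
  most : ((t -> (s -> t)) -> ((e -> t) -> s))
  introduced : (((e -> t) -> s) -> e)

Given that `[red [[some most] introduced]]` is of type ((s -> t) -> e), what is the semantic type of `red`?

For [red [[some most] introduced]] to have type ((s -> t) -> e) with [[some most] introduced] of type e, red must be the function: red : (e -> ((s -> t) -> e)).

(e -> ((s -> t) -> e))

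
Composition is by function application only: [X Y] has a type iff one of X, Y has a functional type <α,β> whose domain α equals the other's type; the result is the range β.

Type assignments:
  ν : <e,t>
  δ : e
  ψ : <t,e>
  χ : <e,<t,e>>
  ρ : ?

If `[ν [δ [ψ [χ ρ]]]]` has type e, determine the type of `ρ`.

<<e,<t,e>>,<<t,e>,<e,<<e,t>,e>>>>

At [ν [δ [ψ [χ ρ]]]] (required: e): ν is <e,t>, which is not a function with range e; hence [δ [ψ [χ ρ]]] is the functor — type <<e,t>,e>.
At [δ [ψ [χ ρ]]] (required: <<e,t>,e>): δ is e, which is not a function with range <<e,t>,e>; hence [ψ [χ ρ]] is the functor — type <e,<<e,t>,e>>.
At [ψ [χ ρ]] (required: <e,<<e,t>,e>>): ψ is <t,e>, which is not a function with range <e,<<e,t>,e>>; hence [χ ρ] is the functor — type <<t,e>,<e,<<e,t>,e>>>.
At [χ ρ] (required: <<t,e>,<e,<<e,t>,e>>>): χ is <e,<t,e>>, which is not a function with range <<t,e>,<e,<<e,t>,e>>>; hence ρ is the functor — type <<e,<t,e>>,<<t,e>,<e,<<e,t>,e>>>>.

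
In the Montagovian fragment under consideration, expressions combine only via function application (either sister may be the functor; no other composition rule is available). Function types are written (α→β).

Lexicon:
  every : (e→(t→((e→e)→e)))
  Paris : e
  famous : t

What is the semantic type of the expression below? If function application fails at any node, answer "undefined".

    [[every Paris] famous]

((e→e)→e)

[every Paris] — every of type (e→(t→((e→e)→e))) combines with Paris of type e: type (t→((e→e)→e)).
[[every Paris] famous] — [every Paris] of type (t→((e→e)→e)) combines with famous of type t: type ((e→e)→e).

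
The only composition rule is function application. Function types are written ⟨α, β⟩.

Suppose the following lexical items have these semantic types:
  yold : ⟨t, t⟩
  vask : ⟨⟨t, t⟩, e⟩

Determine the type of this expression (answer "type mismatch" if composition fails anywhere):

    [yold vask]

At [yold vask], vask : ⟨⟨t, t⟩, e⟩ takes yold : ⟨t, t⟩, giving e.

e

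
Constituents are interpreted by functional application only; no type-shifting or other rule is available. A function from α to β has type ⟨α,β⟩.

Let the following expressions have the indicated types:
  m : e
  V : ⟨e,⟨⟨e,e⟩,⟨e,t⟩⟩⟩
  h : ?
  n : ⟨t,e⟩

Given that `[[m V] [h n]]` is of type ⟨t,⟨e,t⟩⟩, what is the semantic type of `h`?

⟨⟨t,e⟩,⟨⟨⟨e,e⟩,⟨e,t⟩⟩,⟨t,⟨e,t⟩⟩⟩⟩

[[m V] [h n]] is required to be ⟨t,⟨e,t⟩⟩. [m V] : ⟨⟨e,e⟩,⟨e,t⟩⟩ cannot yield ⟨t,⟨e,t⟩⟩ as functor, so [h n] : ⟨⟨⟨e,e⟩,⟨e,t⟩⟩,⟨t,⟨e,t⟩⟩⟩.
[h n] is required to be ⟨⟨⟨e,e⟩,⟨e,t⟩⟩,⟨t,⟨e,t⟩⟩⟩. n : ⟨t,e⟩ cannot yield ⟨⟨⟨e,e⟩,⟨e,t⟩⟩,⟨t,⟨e,t⟩⟩⟩ as functor, so h : ⟨⟨t,e⟩,⟨⟨⟨e,e⟩,⟨e,t⟩⟩,⟨t,⟨e,t⟩⟩⟩⟩.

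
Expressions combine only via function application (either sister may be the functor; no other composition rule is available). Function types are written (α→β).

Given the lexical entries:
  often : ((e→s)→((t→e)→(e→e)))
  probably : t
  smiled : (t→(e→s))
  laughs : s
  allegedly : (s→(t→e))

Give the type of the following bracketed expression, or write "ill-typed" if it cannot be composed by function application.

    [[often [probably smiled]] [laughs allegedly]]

[probably smiled] — smiled of type (t→(e→s)) combines with probably of type t: type (e→s).
[often [probably smiled]] — often of type ((e→s)→((t→e)→(e→e))) combines with [probably smiled] of type (e→s): type ((t→e)→(e→e)).
[laughs allegedly] — allegedly of type (s→(t→e)) combines with laughs of type s: type (t→e).
[[often [probably smiled]] [laughs allegedly]] — [often [probably smiled]] of type ((t→e)→(e→e)) combines with [laughs allegedly] of type (t→e): type (e→e).

(e→e)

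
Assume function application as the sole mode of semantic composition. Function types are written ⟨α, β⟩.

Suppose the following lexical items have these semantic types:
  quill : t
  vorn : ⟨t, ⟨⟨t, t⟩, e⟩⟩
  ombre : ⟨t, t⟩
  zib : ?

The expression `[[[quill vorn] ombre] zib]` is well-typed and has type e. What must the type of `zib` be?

At [[[quill vorn] ombre] zib] (required: e): [[quill vorn] ombre] is e, which is not a function with range e; hence zib is the functor — type ⟨e, e⟩.

⟨e, e⟩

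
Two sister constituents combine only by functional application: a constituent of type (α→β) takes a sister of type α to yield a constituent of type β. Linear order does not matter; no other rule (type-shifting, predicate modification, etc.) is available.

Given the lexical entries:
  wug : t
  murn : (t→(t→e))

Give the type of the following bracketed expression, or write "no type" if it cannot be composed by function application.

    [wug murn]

(t→e)

[wug murn] — murn of type (t→(t→e)) combines with wug of type t: type (t→e).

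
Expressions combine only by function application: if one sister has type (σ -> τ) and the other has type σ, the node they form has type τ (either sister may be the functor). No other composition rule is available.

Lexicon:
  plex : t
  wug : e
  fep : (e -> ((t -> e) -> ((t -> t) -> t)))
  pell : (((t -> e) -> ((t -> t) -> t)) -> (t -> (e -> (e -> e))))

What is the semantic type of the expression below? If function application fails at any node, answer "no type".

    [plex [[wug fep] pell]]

(e -> (e -> e))

[wug fep]: functor fep : (e -> ((t -> e) -> ((t -> t) -> t))), argument wug : e; result ((t -> e) -> ((t -> t) -> t)).
[[wug fep] pell]: functor pell : (((t -> e) -> ((t -> t) -> t)) -> (t -> (e -> (e -> e)))), argument [wug fep] : ((t -> e) -> ((t -> t) -> t)); result (t -> (e -> (e -> e))).
[plex [[wug fep] pell]]: functor [[wug fep] pell] : (t -> (e -> (e -> e))), argument plex : t; result (e -> (e -> e)).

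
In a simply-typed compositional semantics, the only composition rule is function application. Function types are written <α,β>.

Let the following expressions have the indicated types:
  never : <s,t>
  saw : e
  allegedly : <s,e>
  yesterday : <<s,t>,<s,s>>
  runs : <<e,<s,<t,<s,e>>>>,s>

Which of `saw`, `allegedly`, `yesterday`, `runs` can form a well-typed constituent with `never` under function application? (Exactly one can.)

yesterday

saw : e — no; never wants s, and saw wants nothing (atomic).
allegedly : <s,e> — no; never wants s, and allegedly wants s.
yesterday — combines: yesterday : <<s,t>,<s,s>> takes never : <s,t> as argument, giving <s,s>.
runs : <<e,<s,<t,<s,e>>>>,s> — no; never wants s, and runs wants <e,<s,<t,<s,e>>>>.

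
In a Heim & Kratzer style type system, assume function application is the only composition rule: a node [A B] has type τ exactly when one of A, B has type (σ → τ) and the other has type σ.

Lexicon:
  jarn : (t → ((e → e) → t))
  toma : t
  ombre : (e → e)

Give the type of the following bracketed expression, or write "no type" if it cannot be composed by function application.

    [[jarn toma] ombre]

[jarn toma]: functor jarn : (t → ((e → e) → t)), argument toma : t; result ((e → e) → t).
[[jarn toma] ombre]: functor [jarn toma] : ((e → e) → t), argument ombre : (e → e); result t.

t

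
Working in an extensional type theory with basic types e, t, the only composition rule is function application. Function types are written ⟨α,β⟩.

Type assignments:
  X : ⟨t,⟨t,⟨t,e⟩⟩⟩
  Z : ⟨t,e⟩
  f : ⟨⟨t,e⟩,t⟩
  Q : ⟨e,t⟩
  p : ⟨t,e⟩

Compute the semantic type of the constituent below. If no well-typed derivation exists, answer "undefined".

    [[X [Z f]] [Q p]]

undefined

[Z f]: functor f : ⟨⟨t,e⟩,t⟩, argument Z : ⟨t,e⟩; result t.
[X [Z f]]: functor X : ⟨t,⟨t,⟨t,e⟩⟩⟩, argument [Z f] : t; result ⟨t,⟨t,e⟩⟩.
[Q p]: ⟨e,t⟩ with ⟨t,e⟩ — neither is a function whose domain matches the other; composition fails here.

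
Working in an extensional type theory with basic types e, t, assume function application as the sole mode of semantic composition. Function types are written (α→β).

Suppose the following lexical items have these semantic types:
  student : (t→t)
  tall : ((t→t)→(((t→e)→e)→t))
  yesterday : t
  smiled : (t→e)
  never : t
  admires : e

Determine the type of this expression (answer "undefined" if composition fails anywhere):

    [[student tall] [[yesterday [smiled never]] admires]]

undefined

At [student tall], tall : ((t→t)→(((t→e)→e)→t)) takes student : (t→t), giving (((t→e)→e)→t).
At [smiled never], smiled : (t→e) takes never : t, giving e.
At [yesterday [smiled never]]: neither t nor e can take the other as argument; the node is ill-typed.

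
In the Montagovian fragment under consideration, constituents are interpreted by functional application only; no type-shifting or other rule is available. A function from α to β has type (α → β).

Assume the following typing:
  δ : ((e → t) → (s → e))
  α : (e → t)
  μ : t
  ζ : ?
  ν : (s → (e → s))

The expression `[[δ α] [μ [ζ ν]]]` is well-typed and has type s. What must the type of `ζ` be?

((s → (e → s)) → (t → ((s → e) → s)))

[[δ α] [μ [ζ ν]]] is required to be s. [δ α] : (s → e) cannot yield s as functor, so [μ [ζ ν]] : ((s → e) → s).
[μ [ζ ν]] is required to be ((s → e) → s). μ : t cannot yield ((s → e) → s) as functor, so [ζ ν] : (t → ((s → e) → s)).
[ζ ν] is required to be (t → ((s → e) → s)). ν : (s → (e → s)) cannot yield (t → ((s → e) → s)) as functor, so ζ : ((s → (e → s)) → (t → ((s → e) → s))).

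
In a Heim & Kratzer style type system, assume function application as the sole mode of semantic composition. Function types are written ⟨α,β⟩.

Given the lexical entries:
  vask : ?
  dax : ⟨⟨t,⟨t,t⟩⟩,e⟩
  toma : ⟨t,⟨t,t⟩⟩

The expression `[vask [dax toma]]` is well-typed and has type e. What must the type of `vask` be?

[vask [dax toma]] is required to be e. [dax toma] : e cannot yield e as functor, so vask : ⟨e,e⟩.

⟨e,e⟩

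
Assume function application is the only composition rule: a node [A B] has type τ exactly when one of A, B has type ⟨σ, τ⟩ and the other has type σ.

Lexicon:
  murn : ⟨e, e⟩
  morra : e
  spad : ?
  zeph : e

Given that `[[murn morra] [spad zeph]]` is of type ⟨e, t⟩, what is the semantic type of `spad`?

⟨e, ⟨e, ⟨e, t⟩⟩⟩

[[murn morra] [spad zeph]] is required to be ⟨e, t⟩. [murn morra] : e cannot yield ⟨e, t⟩ as functor, so [spad zeph] : ⟨e, ⟨e, t⟩⟩.
[spad zeph] is required to be ⟨e, ⟨e, t⟩⟩. zeph : e cannot yield ⟨e, ⟨e, t⟩⟩ as functor, so spad : ⟨e, ⟨e, ⟨e, t⟩⟩⟩.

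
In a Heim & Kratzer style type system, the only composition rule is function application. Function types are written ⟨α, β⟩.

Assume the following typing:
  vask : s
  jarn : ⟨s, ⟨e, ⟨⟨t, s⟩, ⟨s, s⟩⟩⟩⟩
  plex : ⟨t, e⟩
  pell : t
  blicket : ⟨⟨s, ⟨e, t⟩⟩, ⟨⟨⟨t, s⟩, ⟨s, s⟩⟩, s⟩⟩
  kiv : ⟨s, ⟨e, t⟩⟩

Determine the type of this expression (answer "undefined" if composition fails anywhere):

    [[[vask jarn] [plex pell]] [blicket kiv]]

At [vask jarn], jarn : ⟨s, ⟨e, ⟨⟨t, s⟩, ⟨s, s⟩⟩⟩⟩ takes vask : s, giving ⟨e, ⟨⟨t, s⟩, ⟨s, s⟩⟩⟩.
At [plex pell], plex : ⟨t, e⟩ takes pell : t, giving e.
At [[vask jarn] [plex pell]], [vask jarn] : ⟨e, ⟨⟨t, s⟩, ⟨s, s⟩⟩⟩ takes [plex pell] : e, giving ⟨⟨t, s⟩, ⟨s, s⟩⟩.
At [blicket kiv], blicket : ⟨⟨s, ⟨e, t⟩⟩, ⟨⟨⟨t, s⟩, ⟨s, s⟩⟩, s⟩⟩ takes kiv : ⟨s, ⟨e, t⟩⟩, giving ⟨⟨⟨t, s⟩, ⟨s, s⟩⟩, s⟩.
At [[[vask jarn] [plex pell]] [blicket kiv]], [blicket kiv] : ⟨⟨⟨t, s⟩, ⟨s, s⟩⟩, s⟩ takes [[vask jarn] [plex pell]] : ⟨⟨t, s⟩, ⟨s, s⟩⟩, giving s.

s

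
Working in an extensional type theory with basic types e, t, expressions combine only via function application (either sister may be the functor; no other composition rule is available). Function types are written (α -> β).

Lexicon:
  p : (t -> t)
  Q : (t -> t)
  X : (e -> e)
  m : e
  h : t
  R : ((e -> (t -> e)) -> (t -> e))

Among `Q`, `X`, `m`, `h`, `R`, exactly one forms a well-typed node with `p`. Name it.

Q : (t -> t) — p needs t; Q needs t; neither fits.
X : (e -> e) — p needs t; X needs e; neither fits.
m : e — p needs t; m needs nothing (atomic); neither fits.
h — combines: p : (t -> t) takes h : t as argument, giving t.
R : ((e -> (t -> e)) -> (t -> e)) — p needs t; R needs (e -> (t -> e)); neither fits.

h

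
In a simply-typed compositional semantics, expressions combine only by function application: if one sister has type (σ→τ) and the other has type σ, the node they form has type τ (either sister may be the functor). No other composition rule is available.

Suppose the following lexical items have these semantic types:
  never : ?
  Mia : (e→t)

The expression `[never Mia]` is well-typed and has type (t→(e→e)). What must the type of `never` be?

((e→t)→(t→(e→e)))

[never Mia] is required to be (t→(e→e)). Mia : (e→t) cannot yield (t→(e→e)) as functor, so never : ((e→t)→(t→(e→e))).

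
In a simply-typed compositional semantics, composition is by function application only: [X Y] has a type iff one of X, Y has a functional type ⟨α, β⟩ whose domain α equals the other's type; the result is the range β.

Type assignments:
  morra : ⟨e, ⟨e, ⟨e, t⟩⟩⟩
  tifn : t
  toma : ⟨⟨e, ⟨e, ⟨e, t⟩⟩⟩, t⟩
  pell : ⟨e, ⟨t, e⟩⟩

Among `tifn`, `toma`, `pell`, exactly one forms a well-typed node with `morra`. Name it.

tifn : t — no; morra wants e, and tifn wants nothing (atomic).
toma — combines: toma : ⟨⟨e, ⟨e, ⟨e, t⟩⟩⟩, t⟩ takes morra : ⟨e, ⟨e, ⟨e, t⟩⟩⟩ as argument, giving t.
pell : ⟨e, ⟨t, e⟩⟩ — no; morra wants e, and pell wants e.

toma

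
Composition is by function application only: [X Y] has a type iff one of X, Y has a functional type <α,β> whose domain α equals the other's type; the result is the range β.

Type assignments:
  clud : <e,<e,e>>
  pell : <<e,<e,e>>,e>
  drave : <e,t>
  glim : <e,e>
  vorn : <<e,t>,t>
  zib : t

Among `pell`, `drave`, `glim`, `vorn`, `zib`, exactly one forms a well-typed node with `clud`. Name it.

pell

pell — combines: pell : <<e,<e,e>>,e> takes clud : <e,<e,e>> as argument, giving e.
drave : <e,t> — neither side's domain matches the other.
glim : <e,e> — neither side's domain matches the other.
vorn : <<e,t>,t> — neither side's domain matches the other.
zib : t — neither side's domain matches the other.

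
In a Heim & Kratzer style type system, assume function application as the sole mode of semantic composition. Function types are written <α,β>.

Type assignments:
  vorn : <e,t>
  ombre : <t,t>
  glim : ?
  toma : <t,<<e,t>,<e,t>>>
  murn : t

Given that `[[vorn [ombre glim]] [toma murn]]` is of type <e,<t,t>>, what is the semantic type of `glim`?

<<t,t>,<<e,t>,<<<e,t>,<e,t>>,<e,<t,t>>>>>

For [[vorn [ombre glim]] [toma murn]] to have type <e,<t,t>> with [toma murn] of type <<e,t>,<e,t>>, [vorn [ombre glim]] must be the function: [vorn [ombre glim]] : <<<e,t>,<e,t>>,<e,<t,t>>>.
For [vorn [ombre glim]] to have type <<<e,t>,<e,t>>,<e,<t,t>>> with vorn of type <e,t>, [ombre glim] must be the function: [ombre glim] : <<e,t>,<<<e,t>,<e,t>>,<e,<t,t>>>>.
For [ombre glim] to have type <<e,t>,<<<e,t>,<e,t>>,<e,<t,t>>>> with ombre of type <t,t>, glim must be the function: glim : <<t,t>,<<e,t>,<<<e,t>,<e,t>>,<e,<t,t>>>>>.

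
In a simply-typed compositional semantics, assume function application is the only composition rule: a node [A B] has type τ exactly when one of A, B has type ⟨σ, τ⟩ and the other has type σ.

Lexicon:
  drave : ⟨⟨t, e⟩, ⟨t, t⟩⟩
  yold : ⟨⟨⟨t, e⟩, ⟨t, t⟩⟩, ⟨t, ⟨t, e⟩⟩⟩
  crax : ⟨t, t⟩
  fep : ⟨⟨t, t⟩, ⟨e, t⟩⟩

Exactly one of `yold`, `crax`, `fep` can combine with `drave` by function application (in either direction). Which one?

yold — combines: yold : ⟨⟨⟨t, e⟩, ⟨t, t⟩⟩, ⟨t, ⟨t, e⟩⟩⟩ takes drave : ⟨⟨t, e⟩, ⟨t, t⟩⟩ as argument, giving ⟨t, ⟨t, e⟩⟩.
crax : ⟨t, t⟩ — neither side's domain matches the other.
fep : ⟨⟨t, t⟩, ⟨e, t⟩⟩ — neither side's domain matches the other.

yold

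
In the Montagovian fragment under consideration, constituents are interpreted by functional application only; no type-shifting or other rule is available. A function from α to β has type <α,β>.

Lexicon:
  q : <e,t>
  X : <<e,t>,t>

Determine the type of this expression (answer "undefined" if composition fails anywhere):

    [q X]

t

At [q X], X : <<e,t>,t> takes q : <e,t>, giving t.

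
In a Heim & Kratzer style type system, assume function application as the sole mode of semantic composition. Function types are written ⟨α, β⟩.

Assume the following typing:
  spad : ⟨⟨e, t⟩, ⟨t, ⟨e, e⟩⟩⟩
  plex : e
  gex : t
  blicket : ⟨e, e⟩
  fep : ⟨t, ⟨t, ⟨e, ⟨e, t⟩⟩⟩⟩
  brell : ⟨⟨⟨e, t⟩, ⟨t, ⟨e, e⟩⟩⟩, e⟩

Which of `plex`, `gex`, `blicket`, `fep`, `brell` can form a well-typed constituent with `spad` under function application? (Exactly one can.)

plex : e — neither side's domain matches the other.
gex : t — neither side's domain matches the other.
blicket : ⟨e, e⟩ — neither side's domain matches the other.
fep : ⟨t, ⟨t, ⟨e, ⟨e, t⟩⟩⟩⟩ — neither side's domain matches the other.
brell — combines: brell : ⟨⟨⟨e, t⟩, ⟨t, ⟨e, e⟩⟩⟩, e⟩ takes spad : ⟨⟨e, t⟩, ⟨t, ⟨e, e⟩⟩⟩ as argument, giving e.

brell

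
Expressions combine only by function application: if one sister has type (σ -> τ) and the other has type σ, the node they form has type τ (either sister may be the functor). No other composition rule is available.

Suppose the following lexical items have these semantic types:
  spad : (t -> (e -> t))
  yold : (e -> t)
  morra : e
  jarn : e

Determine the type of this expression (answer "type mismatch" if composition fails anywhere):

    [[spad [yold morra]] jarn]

[yold morra]: (e -> t) applied to e yields t.
[spad [yold morra]]: (t -> (e -> t)) applied to t yields (e -> t).
[[spad [yold morra]] jarn]: (e -> t) applied to e yields t.

t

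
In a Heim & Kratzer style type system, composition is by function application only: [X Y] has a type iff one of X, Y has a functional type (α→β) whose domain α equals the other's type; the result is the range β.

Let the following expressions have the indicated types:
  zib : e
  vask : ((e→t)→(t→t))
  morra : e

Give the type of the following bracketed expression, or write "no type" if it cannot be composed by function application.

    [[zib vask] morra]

no type

At [zib vask]: neither e nor ((e→t)→(t→t)) can take the other as argument; the node is ill-typed.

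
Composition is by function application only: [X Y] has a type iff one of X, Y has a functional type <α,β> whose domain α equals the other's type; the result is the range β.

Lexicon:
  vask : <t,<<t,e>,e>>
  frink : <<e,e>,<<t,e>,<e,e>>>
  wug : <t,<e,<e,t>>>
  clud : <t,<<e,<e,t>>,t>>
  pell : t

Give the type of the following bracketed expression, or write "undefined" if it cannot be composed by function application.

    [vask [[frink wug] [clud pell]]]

At [frink wug]: neither <<e,e>,<<t,e>,<e,e>>> nor <t,<e,<e,t>>> can take the other as argument; the node is ill-typed.

undefined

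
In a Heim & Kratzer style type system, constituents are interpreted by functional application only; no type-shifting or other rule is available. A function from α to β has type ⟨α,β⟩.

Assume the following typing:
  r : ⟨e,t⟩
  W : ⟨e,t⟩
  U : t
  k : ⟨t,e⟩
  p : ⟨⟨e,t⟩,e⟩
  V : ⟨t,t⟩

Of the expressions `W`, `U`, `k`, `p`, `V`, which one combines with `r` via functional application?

p

W : ⟨e,t⟩ — r needs e; W needs e; neither fits.
U : t — r needs e; U needs nothing (atomic); neither fits.
k : ⟨t,e⟩ — r needs e; k needs t; neither fits.
p — combines: p : ⟨⟨e,t⟩,e⟩ takes r : ⟨e,t⟩ as argument, giving e.
V : ⟨t,t⟩ — r needs e; V needs t; neither fits.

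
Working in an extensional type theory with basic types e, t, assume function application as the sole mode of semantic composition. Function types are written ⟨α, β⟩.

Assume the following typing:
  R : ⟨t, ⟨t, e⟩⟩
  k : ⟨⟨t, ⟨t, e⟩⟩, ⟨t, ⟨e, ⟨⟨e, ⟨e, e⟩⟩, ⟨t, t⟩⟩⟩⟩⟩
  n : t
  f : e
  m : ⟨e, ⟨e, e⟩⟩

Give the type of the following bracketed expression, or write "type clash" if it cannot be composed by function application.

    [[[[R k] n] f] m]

[R k]: k is ⟨⟨t, ⟨t, e⟩⟩, ⟨t, ⟨e, ⟨⟨e, ⟨e, e⟩⟩, ⟨t, t⟩⟩⟩⟩⟩, R is ⟨t, ⟨t, e⟩⟩; result ⟨t, ⟨e, ⟨⟨e, ⟨e, e⟩⟩, ⟨t, t⟩⟩⟩⟩.
[[R k] n]: [R k] is ⟨t, ⟨e, ⟨⟨e, ⟨e, e⟩⟩, ⟨t, t⟩⟩⟩⟩, n is t; result ⟨e, ⟨⟨e, ⟨e, e⟩⟩, ⟨t, t⟩⟩⟩.
[[[R k] n] f]: [[R k] n] is ⟨e, ⟨⟨e, ⟨e, e⟩⟩, ⟨t, t⟩⟩⟩, f is e; result ⟨⟨e, ⟨e, e⟩⟩, ⟨t, t⟩⟩.
[[[[R k] n] f] m]: [[[R k] n] f] is ⟨⟨e, ⟨e, e⟩⟩, ⟨t, t⟩⟩, m is ⟨e, ⟨e, e⟩⟩; result ⟨t, t⟩.

⟨t, t⟩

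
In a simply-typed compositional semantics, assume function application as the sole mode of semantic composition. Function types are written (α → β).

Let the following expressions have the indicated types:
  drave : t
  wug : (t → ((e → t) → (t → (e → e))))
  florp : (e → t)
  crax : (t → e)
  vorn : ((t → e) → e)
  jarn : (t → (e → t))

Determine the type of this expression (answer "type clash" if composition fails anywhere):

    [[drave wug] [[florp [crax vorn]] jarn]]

[drave wug]: functor wug : (t → ((e → t) → (t → (e → e)))), argument drave : t; result ((e → t) → (t → (e → e))).
[crax vorn]: functor vorn : ((t → e) → e), argument crax : (t → e); result e.
[florp [crax vorn]]: functor florp : (e → t), argument [crax vorn] : e; result t.
[[florp [crax vorn]] jarn]: functor jarn : (t → (e → t)), argument [florp [crax vorn]] : t; result (e → t).
[[drave wug] [[florp [crax vorn]] jarn]]: functor [drave wug] : ((e → t) → (t → (e → e))), argument [[florp [crax vorn]] jarn] : (e → t); result (t → (e → e)).

(t → (e → e))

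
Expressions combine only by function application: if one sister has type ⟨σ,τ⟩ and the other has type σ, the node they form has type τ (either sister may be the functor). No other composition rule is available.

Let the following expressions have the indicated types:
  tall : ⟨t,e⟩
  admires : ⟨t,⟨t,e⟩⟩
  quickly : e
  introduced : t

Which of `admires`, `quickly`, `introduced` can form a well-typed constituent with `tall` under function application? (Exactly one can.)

introduced

admires : ⟨t,⟨t,e⟩⟩ — no; tall wants t, and admires wants t.
quickly : e — no; tall wants t, and quickly wants nothing (atomic).
introduced — combines: tall : ⟨t,e⟩ takes introduced : t as argument, giving e.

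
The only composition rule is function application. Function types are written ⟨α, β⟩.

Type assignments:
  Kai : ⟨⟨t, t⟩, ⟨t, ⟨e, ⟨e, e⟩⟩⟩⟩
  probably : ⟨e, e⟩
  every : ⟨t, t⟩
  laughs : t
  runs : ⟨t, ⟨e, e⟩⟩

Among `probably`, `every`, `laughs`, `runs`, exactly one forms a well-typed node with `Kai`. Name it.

every

probably : ⟨e, e⟩ — neither side's domain matches the other.
every — combines: Kai : ⟨⟨t, t⟩, ⟨t, ⟨e, ⟨e, e⟩⟩⟩⟩ takes every : ⟨t, t⟩ as argument, giving ⟨t, ⟨e, ⟨e, e⟩⟩⟩.
laughs : t — neither side's domain matches the other.
runs : ⟨t, ⟨e, e⟩⟩ — neither side's domain matches the other.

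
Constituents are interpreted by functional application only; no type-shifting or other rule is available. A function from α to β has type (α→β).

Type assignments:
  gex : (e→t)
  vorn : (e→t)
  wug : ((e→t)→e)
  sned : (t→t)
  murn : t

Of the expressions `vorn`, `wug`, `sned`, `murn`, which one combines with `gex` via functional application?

vorn : (e→t) — does not combine with gex.
wug — combines: wug : ((e→t)→e) takes gex : (e→t) as argument, giving e.
sned : (t→t) — does not combine with gex.
murn : t — does not combine with gex.

wug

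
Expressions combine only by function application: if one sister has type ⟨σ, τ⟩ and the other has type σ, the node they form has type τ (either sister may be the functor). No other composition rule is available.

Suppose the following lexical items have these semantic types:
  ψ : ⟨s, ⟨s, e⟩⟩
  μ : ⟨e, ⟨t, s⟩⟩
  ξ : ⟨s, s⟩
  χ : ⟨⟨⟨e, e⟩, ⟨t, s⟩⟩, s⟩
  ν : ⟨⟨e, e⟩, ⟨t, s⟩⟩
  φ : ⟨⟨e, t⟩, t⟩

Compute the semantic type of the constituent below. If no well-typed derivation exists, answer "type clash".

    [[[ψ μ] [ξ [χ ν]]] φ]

type clash

[ψ μ]: ⟨s, ⟨s, e⟩⟩ with ⟨e, ⟨t, s⟩⟩ — neither is a function whose domain matches the other; composition fails here.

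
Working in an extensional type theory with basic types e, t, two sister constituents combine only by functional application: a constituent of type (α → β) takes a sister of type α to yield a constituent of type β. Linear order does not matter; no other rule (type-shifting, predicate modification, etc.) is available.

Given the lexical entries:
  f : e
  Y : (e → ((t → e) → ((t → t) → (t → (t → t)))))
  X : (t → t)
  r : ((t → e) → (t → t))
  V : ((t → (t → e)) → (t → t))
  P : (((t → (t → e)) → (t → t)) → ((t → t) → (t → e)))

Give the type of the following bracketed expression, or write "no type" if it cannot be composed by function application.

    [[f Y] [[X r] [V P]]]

no type

[f Y]: (e → ((t → e) → ((t → t) → (t → (t → t))))) applied to e yields ((t → e) → ((t → t) → (t → (t → t)))).
[X r]: (t → t) and ((t → e) → (t → t)) cannot combine by function application — type clash.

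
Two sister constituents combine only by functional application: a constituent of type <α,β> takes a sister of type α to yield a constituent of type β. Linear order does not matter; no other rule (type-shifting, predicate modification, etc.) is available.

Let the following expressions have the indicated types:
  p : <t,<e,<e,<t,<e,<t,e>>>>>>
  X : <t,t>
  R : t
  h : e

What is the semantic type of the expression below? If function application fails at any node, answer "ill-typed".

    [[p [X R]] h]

<e,<t,<e,<t,e>>>>

[X R]: X is <t,t>, R is t; result t.
[p [X R]]: p is <t,<e,<e,<t,<e,<t,e>>>>>>, [X R] is t; result <e,<e,<t,<e,<t,e>>>>>.
[[p [X R]] h]: [p [X R]] is <e,<e,<t,<e,<t,e>>>>>, h is e; result <e,<t,<e,<t,e>>>>.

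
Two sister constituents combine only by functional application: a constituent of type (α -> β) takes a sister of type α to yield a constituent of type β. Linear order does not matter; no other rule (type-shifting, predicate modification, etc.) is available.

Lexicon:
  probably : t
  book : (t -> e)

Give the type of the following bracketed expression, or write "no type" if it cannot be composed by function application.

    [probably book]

e

[probably book]: (t -> e) applied to t yields e.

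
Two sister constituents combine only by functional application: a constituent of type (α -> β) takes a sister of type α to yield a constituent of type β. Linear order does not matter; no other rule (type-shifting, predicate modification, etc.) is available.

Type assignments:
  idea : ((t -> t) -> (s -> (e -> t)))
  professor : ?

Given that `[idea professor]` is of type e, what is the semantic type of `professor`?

[idea professor] must have type e. The sister idea has type ((t -> t) -> (s -> (e -> t))); that is not a function onto e, so professor must be the functor, of type (((t -> t) -> (s -> (e -> t))) -> e).

(((t -> t) -> (s -> (e -> t))) -> e)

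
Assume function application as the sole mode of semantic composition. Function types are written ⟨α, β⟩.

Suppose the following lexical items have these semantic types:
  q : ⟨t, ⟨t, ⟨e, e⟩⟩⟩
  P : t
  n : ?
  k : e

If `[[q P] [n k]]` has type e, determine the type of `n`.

⟨e, ⟨⟨t, ⟨e, e⟩⟩, e⟩⟩

At [[q P] [n k]] (required: e): [q P] is ⟨t, ⟨e, e⟩⟩, which is not a function with range e; hence [n k] is the functor — type ⟨⟨t, ⟨e, e⟩⟩, e⟩.
At [n k] (required: ⟨⟨t, ⟨e, e⟩⟩, e⟩): k is e, which is not a function with range ⟨⟨t, ⟨e, e⟩⟩, e⟩; hence n is the functor — type ⟨e, ⟨⟨t, ⟨e, e⟩⟩, e⟩⟩.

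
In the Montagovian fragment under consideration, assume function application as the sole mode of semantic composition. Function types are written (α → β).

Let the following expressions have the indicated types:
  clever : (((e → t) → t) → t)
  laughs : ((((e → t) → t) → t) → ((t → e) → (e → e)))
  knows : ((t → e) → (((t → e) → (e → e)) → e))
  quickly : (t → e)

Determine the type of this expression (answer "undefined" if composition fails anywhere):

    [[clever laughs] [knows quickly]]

[clever laughs]: laughs is ((((e → t) → t) → t) → ((t → e) → (e → e))), clever is (((e → t) → t) → t); result ((t → e) → (e → e)).
[knows quickly]: knows is ((t → e) → (((t → e) → (e → e)) → e)), quickly is (t → e); result (((t → e) → (e → e)) → e).
[[clever laughs] [knows quickly]]: [knows quickly] is (((t → e) → (e → e)) → e), [clever laughs] is ((t → e) → (e → e)); result e.

e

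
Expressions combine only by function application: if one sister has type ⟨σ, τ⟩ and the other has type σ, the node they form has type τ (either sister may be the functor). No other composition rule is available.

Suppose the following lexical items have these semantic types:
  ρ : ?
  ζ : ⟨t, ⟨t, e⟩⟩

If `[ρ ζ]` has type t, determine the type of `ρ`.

⟨⟨t, ⟨t, e⟩⟩, t⟩

For [ρ ζ] to have type t with ζ of type ⟨t, ⟨t, e⟩⟩, ρ must be the function: ρ : ⟨⟨t, ⟨t, e⟩⟩, t⟩.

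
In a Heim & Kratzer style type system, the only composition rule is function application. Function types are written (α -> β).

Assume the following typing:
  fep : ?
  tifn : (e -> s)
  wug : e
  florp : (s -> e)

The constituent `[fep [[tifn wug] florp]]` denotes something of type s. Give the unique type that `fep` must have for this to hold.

(e -> s)

At [fep [[tifn wug] florp]] (required: s): [[tifn wug] florp] is e, which is not a function with range s; hence fep is the functor — type (e -> s).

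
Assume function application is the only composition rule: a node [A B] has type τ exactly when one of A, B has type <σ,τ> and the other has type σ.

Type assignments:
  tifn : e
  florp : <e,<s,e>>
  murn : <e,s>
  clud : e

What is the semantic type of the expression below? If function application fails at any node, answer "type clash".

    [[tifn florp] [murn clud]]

[tifn florp]: florp is <e,<s,e>>, tifn is e; result <s,e>.
[murn clud]: murn is <e,s>, clud is e; result s.
[[tifn florp] [murn clud]]: [tifn florp] is <s,e>, [murn clud] is s; result e.

e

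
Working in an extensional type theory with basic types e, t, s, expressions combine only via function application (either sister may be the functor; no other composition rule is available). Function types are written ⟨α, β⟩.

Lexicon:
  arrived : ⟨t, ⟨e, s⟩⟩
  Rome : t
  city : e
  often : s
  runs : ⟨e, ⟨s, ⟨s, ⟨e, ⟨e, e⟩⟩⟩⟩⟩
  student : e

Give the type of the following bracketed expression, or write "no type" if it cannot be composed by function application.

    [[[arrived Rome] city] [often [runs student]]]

⟨e, ⟨e, e⟩⟩

[arrived Rome]: functor arrived : ⟨t, ⟨e, s⟩⟩, argument Rome : t; result ⟨e, s⟩.
[[arrived Rome] city]: functor [arrived Rome] : ⟨e, s⟩, argument city : e; result s.
[runs student]: functor runs : ⟨e, ⟨s, ⟨s, ⟨e, ⟨e, e⟩⟩⟩⟩⟩, argument student : e; result ⟨s, ⟨s, ⟨e, ⟨e, e⟩⟩⟩⟩.
[often [runs student]]: functor [runs student] : ⟨s, ⟨s, ⟨e, ⟨e, e⟩⟩⟩⟩, argument often : s; result ⟨s, ⟨e, ⟨e, e⟩⟩⟩.
[[[arrived Rome] city] [often [runs student]]]: functor [often [runs student]] : ⟨s, ⟨e, ⟨e, e⟩⟩⟩, argument [[arrived Rome] city] : s; result ⟨e, ⟨e, e⟩⟩.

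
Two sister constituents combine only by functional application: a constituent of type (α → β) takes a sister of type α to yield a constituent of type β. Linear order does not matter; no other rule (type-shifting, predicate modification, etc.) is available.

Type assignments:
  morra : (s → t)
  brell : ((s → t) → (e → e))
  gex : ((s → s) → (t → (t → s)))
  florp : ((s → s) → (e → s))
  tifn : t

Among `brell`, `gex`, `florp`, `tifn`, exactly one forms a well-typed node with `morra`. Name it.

brell — combines: brell : ((s → t) → (e → e)) takes morra : (s → t) as argument, giving (e → e).
gex : ((s → s) → (t → (t → s))) — morra needs s; gex needs (s → s); neither fits.
florp : ((s → s) → (e → s)) — morra needs s; florp needs (s → s); neither fits.
tifn : t — morra needs s; tifn needs nothing (atomic); neither fits.

brell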